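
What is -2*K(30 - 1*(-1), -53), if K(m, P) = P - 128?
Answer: 362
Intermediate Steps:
K(m, P) = -128 + P
-2*K(30 - 1*(-1), -53) = -2*(-128 - 53) = -2*(-181) = 362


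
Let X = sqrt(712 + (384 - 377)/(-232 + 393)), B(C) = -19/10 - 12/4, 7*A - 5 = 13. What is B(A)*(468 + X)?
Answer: -11466/5 - 49*sqrt(376671)/230 ≈ -2424.0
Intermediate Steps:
A = 18/7 (A = 5/7 + (1/7)*13 = 5/7 + 13/7 = 18/7 ≈ 2.5714)
B(C) = -49/10 (B(C) = -19*1/10 - 12*1/4 = -19/10 - 3 = -49/10)
X = sqrt(376671)/23 (X = sqrt(712 + 7/161) = sqrt(712 + 7*(1/161)) = sqrt(712 + 1/23) = sqrt(16377/23) = sqrt(376671)/23 ≈ 26.684)
B(A)*(468 + X) = -49*(468 + sqrt(376671)/23)/10 = -11466/5 - 49*sqrt(376671)/230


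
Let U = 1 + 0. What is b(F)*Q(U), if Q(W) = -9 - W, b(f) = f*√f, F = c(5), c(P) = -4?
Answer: 80*I ≈ 80.0*I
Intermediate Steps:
F = -4
U = 1
b(f) = f^(3/2)
b(F)*Q(U) = (-4)^(3/2)*(-9 - 1*1) = (-8*I)*(-9 - 1) = -8*I*(-10) = 80*I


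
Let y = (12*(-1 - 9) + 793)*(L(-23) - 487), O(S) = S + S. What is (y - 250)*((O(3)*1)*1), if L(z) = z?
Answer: -2060880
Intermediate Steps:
O(S) = 2*S
y = -343230 (y = (12*(-1 - 9) + 793)*(-23 - 487) = (12*(-10) + 793)*(-510) = (-120 + 793)*(-510) = 673*(-510) = -343230)
(y - 250)*((O(3)*1)*1) = (-343230 - 250)*(((2*3)*1)*1) = -343480*6*1 = -2060880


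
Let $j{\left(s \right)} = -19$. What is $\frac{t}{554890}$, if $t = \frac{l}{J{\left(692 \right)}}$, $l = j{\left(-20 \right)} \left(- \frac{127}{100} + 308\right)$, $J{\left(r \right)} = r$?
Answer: $- \frac{582787}{38398388000} \approx -1.5177 \cdot 10^{-5}$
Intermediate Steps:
$l = - \frac{582787}{100}$ ($l = - 19 \left(- \frac{127}{100} + 308\right) = \left(-19\right) \frac{30673}{100} = - \frac{582787}{100} \approx -5827.9$)
$t = - \frac{582787}{69200}$ ($t = - \frac{582787}{100 \cdot 692} = \left(- \frac{582787}{100}\right) \frac{1}{692} = - \frac{582787}{69200} \approx -8.4218$)
$\frac{t}{554890} = - \frac{582787}{69200 \cdot 554890} = \left(- \frac{582787}{69200}\right) \frac{1}{554890} = - \frac{582787}{38398388000}$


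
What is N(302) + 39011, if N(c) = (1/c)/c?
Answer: 3557959245/91204 ≈ 39011.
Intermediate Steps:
N(c) = c**(-2) (N(c) = 1/(c*c) = c**(-2))
N(302) + 39011 = 302**(-2) + 39011 = 1/91204 + 39011 = 3557959245/91204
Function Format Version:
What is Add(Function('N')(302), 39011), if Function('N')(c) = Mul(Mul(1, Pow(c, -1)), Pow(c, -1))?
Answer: Rational(3557959245, 91204) ≈ 39011.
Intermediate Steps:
Function('N')(c) = Pow(c, -2) (Function('N')(c) = Mul(Pow(c, -1), Pow(c, -1)) = Pow(c, -2))
Add(Function('N')(302), 39011) = Add(Pow(302, -2), 39011) = Add(Rational(1, 91204), 39011) = Rational(3557959245, 91204)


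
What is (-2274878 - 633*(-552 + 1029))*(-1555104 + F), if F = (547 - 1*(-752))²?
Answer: -340905423243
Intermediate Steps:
F = 1687401 (F = (547 + 752)² = 1299² = 1687401)
(-2274878 - 633*(-552 + 1029))*(-1555104 + F) = (-2274878 - 633*(-552 + 1029))*(-1555104 + 1687401) = (-2274878 - 633*477)*132297 = (-2274878 - 301941)*132297 = -2576819*132297 = -340905423243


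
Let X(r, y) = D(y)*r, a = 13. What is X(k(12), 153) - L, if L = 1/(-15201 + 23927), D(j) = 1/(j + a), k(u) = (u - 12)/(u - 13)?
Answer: -1/8726 ≈ -0.00011460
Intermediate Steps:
k(u) = (-12 + u)/(-13 + u)
D(j) = 1/(13 + j) (D(j) = 1/(j + 13) = 1/(13 + j))
L = 1/8726 ≈ 0.00011460
X(r, y) = r/(13 + y)
X(k(12), 153) - L = ((-12 + 12)/(-13 + 12))/(13 + 153) - 1*1/8726 = (0/(-1))/166 - 1/8726 = -1*0*(1/166) - 1/8726 = 0*(1/166) - 1/8726 = 0 - 1/8726 = -1/8726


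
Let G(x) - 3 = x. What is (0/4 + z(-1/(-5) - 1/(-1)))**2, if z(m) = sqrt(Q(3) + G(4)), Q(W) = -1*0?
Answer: 7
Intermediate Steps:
Q(W) = 0
G(x) = 3 + x
z(m) = sqrt(7) (z(m) = sqrt(0 + (3 + 4)) = sqrt(0 + 7) = sqrt(7))
(0/4 + z(-1/(-5) - 1/(-1)))**2 = (0/4 + sqrt(7))**2 = (0*(1/4) + sqrt(7))**2 = (0 + sqrt(7))**2 = (sqrt(7))**2 = 7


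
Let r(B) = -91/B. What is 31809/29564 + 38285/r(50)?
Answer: -4353076337/206948 ≈ -21035.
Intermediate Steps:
31809/29564 + 38285/r(50) = 31809/29564 + 38285/((-91/50)) = 31809*(1/29564) + 38285/((-91*1/50)) = 31809/29564 + 38285/(-91/50) = 31809/29564 + 38285*(-50/91) = 31809/29564 - 147250/7 = -4353076337/206948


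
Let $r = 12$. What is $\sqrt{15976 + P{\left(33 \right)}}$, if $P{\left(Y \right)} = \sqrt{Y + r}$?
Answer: $\sqrt{15976 + 3 \sqrt{5}} \approx 126.42$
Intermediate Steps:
$P{\left(Y \right)} = \sqrt{12 + Y}$ ($P{\left(Y \right)} = \sqrt{Y + 12} = \sqrt{12 + Y}$)
$\sqrt{15976 + P{\left(33 \right)}} = \sqrt{15976 + \sqrt{12 + 33}} = \sqrt{15976 + \sqrt{45}} = \sqrt{15976 + 3 \sqrt{5}}$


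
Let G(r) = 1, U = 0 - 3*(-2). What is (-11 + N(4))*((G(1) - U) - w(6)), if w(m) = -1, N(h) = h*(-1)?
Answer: 60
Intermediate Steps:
U = 6 (U = 0 + 6 = 6)
N(h) = -h
(-11 + N(4))*((G(1) - U) - w(6)) = (-11 - 1*4)*((1 - 1*6) - 1*(-1)) = (-11 - 4)*((1 - 6) + 1) = -15*(-5 + 1) = -15*(-4) = 60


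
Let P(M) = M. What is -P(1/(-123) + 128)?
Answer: -15743/123 ≈ -127.99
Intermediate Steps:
-P(1/(-123) + 128) = -(1/(-123) + 128) = -(-1/123 + 128) = -1*15743/123 = -15743/123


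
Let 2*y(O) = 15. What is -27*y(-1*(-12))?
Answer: -405/2 ≈ -202.50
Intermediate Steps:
y(O) = 15/2 (y(O) = (1/2)*15 = 15/2)
-27*y(-1*(-12)) = -27*15/2 = -405/2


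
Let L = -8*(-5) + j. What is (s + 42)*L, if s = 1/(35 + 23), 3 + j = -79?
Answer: -51177/29 ≈ -1764.7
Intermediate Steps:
j = -82 (j = -3 - 79 = -82)
s = 1/58 ≈ 0.017241
L = -42 (L = -8*(-5) - 82 = 40 - 82 = -42)
(s + 42)*L = (1/58 + 42)*(-42) = (2437/58)*(-42) = -51177/29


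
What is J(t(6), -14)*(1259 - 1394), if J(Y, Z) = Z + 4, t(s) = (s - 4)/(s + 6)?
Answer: 1350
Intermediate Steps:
t(s) = (-4 + s)/(6 + s)
J(Y, Z) = 4 + Z
J(t(6), -14)*(1259 - 1394) = (4 - 14)*(1259 - 1394) = -10*(-135) = 1350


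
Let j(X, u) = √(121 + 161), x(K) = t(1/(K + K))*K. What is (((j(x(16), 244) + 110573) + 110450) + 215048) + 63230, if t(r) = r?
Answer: 499301 + √282 ≈ 4.9932e+5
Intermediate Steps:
x(K) = ½ (x(K) = K/(K + K) = K/((2*K)) = (1/(2*K))*K = ½)
j(X, u) = √282
(((j(x(16), 244) + 110573) + 110450) + 215048) + 63230 = (((√282 + 110573) + 110450) + 215048) + 63230 = (((110573 + √282) + 110450) + 215048) + 63230 = ((221023 + √282) + 215048) + 63230 = (436071 + √282) + 63230 = 499301 + √282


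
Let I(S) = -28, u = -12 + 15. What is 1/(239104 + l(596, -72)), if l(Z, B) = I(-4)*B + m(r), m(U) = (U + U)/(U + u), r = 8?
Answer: 11/2652336 ≈ 4.1473e-6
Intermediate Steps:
u = 3
m(U) = 2*U/(3 + U) (m(U) = (U + U)/(U + 3) = (2*U)/(3 + U) = 2*U/(3 + U))
l(Z, B) = 16/11 - 28*B (l(Z, B) = -28*B + 2*8/(3 + 8) = -28*B + 2*8/11 = -28*B + 2*8*(1/11) = -28*B + 16/11 = 16/11 - 28*B)
1/(239104 + l(596, -72)) = 1/(239104 + (16/11 - 28*(-72))) = 1/(239104 + (16/11 + 2016)) = 1/(239104 + 22192/11) = 1/(2652336/11) = 11/2652336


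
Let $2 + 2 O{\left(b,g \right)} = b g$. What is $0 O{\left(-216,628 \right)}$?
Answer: $0$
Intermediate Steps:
$O{\left(b,g \right)} = -1 + \frac{b g}{2}$
$0 O{\left(-216,628 \right)} = 0 \left(-1 + \frac{1}{2} \left(-216\right) 628\right) = 0 \left(-1 - 67824\right) = 0 \left(-67825\right) = 0$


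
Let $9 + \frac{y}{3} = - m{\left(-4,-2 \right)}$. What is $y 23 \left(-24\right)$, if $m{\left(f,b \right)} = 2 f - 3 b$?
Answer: $11592$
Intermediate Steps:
$m{\left(f,b \right)} = - 3 b + 2 f$
$y = -21$ ($y = -27 + 3 \left(- (\left(-3\right) \left(-2\right) + 2 \left(-4\right))\right) = -27 + 3 \left(- (6 - 8)\right) = -27 + 3 \left(\left(-1\right) \left(-2\right)\right) = -27 + 3 \cdot 2 = -27 + 6 = -21$)
$y 23 \left(-24\right) = \left(-21\right) 23 \left(-24\right) = \left(-483\right) \left(-24\right) = 11592$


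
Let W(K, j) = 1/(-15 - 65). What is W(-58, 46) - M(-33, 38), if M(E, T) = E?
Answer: 2639/80 ≈ 32.987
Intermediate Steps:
W(K, j) = -1/80 (W(K, j) = 1/(-80) = -1/80)
W(-58, 46) - M(-33, 38) = -1/80 - 1*(-33) = -1/80 + 33 = 2639/80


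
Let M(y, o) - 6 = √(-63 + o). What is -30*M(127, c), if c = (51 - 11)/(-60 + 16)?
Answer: -180 - 30*I*√7733/11 ≈ -180.0 - 239.83*I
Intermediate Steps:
c = -10/11 (c = 40/(-44) = 40*(-1/44) = -10/11 ≈ -0.90909)
M(y, o) = 6 + √(-63 + o)
-30*M(127, c) = -30*(6 + √(-63 - 10/11)) = -30*(6 + √(-703/11)) = -30*(6 + I*√7733/11) = -180 - 30*I*√7733/11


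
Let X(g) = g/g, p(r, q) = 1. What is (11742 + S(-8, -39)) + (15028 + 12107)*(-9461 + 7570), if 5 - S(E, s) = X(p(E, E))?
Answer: -51300539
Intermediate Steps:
X(g) = 1
S(E, s) = 4 (S(E, s) = 5 - 1*1 = 5 - 1 = 4)
(11742 + S(-8, -39)) + (15028 + 12107)*(-9461 + 7570) = (11742 + 4) + (15028 + 12107)*(-9461 + 7570) = 11746 + 27135*(-1891) = 11746 - 51312285 = -51300539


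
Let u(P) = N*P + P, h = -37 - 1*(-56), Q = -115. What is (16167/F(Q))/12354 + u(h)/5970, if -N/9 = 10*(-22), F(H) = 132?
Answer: 3415304899/540858120 ≈ 6.3146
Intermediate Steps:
N = 1980 (N = -90*(-22) = -9*(-220) = 1980)
h = 19 (h = -37 + 56 = 19)
u(P) = 1981*P (u(P) = 1980*P + P = 1981*P)
(16167/F(Q))/12354 + u(h)/5970 = (16167/132)/12354 + (1981*19)/5970 = (16167*(1/132))*(1/12354) + 37639*(1/5970) = (5389/44)*(1/12354) + 37639/5970 = 5389/543576 + 37639/5970 = 3415304899/540858120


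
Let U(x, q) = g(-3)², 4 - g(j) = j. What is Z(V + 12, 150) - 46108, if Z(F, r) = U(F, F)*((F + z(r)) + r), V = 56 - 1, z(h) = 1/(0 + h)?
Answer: -5321201/150 ≈ -35475.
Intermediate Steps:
g(j) = 4 - j
z(h) = 1/h
V = 55
U(x, q) = 49 (U(x, q) = (4 - 1*(-3))² = (4 + 3)² = 7² = 49)
Z(F, r) = 49*F + 49*r + 49/r (Z(F, r) = 49*((F + 1/r) + r) = 49*(F + r + 1/r) = 49*F + 49*r + 49/r)
Z(V + 12, 150) - 46108 = 49*(1 + 150*((55 + 12) + 150))/150 - 46108 = 49*(1/150)*(1 + 150*(67 + 150)) - 46108 = 49*(1/150)*(1 + 150*217) - 46108 = 49*(1/150)*(1 + 32550) - 46108 = 49*(1/150)*32551 - 46108 = 1594999/150 - 46108 = -5321201/150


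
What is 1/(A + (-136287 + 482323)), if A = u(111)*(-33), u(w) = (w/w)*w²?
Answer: -1/60557 ≈ -1.6513e-5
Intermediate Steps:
u(w) = w² (u(w) = 1*w² = w²)
A = -406593 (A = 111²*(-33) = 12321*(-33) = -406593)
1/(A + (-136287 + 482323)) = 1/(-406593 + (-136287 + 482323)) = 1/(-406593 + 346036) = 1/(-60557) = -1/60557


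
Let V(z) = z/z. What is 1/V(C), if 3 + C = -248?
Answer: 1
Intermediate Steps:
C = -251 (C = -3 - 248 = -251)
V(z) = 1
1/V(C) = 1/1 = 1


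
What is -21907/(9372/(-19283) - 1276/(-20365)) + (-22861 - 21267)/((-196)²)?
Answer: 268246286038457/5184154136 ≈ 51744.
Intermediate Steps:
-21907/(9372/(-19283) - 1276/(-20365)) + (-22861 - 21267)/((-196)²) = -21907/(9372*(-1/19283) - 1276*(-1/20365)) - 44128/38416 = -21907/(-852/1753 + 1276/20365) - 44128*1/38416 = -21907/(-15114152/35699845) - 394/343 = -21907*(-35699845/15114152) - 394/343 = 782076504415/15114152 - 394/343 = 268246286038457/5184154136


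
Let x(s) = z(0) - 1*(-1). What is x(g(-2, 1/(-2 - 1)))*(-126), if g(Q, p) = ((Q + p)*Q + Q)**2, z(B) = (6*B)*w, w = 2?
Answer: -126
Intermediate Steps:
z(B) = 12*B (z(B) = (6*B)*2 = 12*B)
g(Q, p) = (Q + Q*(Q + p))**2 (g(Q, p) = (Q*(Q + p) + Q)**2 = (Q + Q*(Q + p))**2)
x(s) = 1 (x(s) = 12*0 - 1*(-1) = 0 + 1 = 1)
x(g(-2, 1/(-2 - 1)))*(-126) = 1*(-126) = -126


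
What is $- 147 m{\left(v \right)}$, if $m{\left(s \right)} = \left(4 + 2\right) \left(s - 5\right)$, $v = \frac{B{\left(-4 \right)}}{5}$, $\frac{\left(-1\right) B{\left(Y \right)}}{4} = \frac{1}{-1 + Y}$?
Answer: $\frac{106722}{25} \approx 4268.9$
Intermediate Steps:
$B{\left(Y \right)} = - \frac{4}{-1 + Y}$
$v = \frac{4}{25}$ ($v = \frac{\left(-4\right) \frac{1}{-1 - 4}}{5} = - \frac{4}{-5} \cdot \frac{1}{5} = \left(-4\right) \left(- \frac{1}{5}\right) \frac{1}{5} = \frac{4}{5} \cdot \frac{1}{5} = \frac{4}{25} \approx 0.16$)
$m{\left(s \right)} = -30 + 6 s$ ($m{\left(s \right)} = 6 \left(-5 + s\right) = -30 + 6 s$)
$- 147 m{\left(v \right)} = - 147 \left(-30 + 6 \cdot \frac{4}{25}\right) = - 147 \left(-30 + \frac{24}{25}\right) = \left(-147\right) \left(- \frac{726}{25}\right) = \frac{106722}{25}$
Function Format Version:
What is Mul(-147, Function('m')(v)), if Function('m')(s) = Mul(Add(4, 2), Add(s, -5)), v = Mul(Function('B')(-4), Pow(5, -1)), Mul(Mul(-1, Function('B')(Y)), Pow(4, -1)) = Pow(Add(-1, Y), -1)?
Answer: Rational(106722, 25) ≈ 4268.9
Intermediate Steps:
Function('B')(Y) = Mul(-4, Pow(Add(-1, Y), -1))
v = Rational(4, 25) (v = Mul(Mul(-4, Pow(Add(-1, -4), -1)), Pow(5, -1)) = Mul(Mul(-4, Pow(-5, -1)), Rational(1, 5)) = Mul(Mul(-4, Rational(-1, 5)), Rational(1, 5)) = Mul(Rational(4, 5), Rational(1, 5)) = Rational(4, 25) ≈ 0.16000)
Function('m')(s) = Add(-30, Mul(6, s)) (Function('m')(s) = Mul(6, Add(-5, s)) = Add(-30, Mul(6, s)))
Mul(-147, Function('m')(v)) = Mul(-147, Add(-30, Mul(6, Rational(4, 25)))) = Mul(-147, Add(-30, Rational(24, 25))) = Mul(-147, Rational(-726, 25)) = Rational(106722, 25)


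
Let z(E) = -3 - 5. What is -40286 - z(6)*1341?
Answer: -29558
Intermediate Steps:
z(E) = -8
-40286 - z(6)*1341 = -40286 - (-8)*1341 = -40286 - 1*(-10728) = -40286 + 10728 = -29558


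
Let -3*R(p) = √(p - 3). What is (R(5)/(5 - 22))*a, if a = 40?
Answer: 40*√2/51 ≈ 1.1092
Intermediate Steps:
R(p) = -√(-3 + p)/3 (R(p) = -√(p - 3)/3 = -√(-3 + p)/3)
(R(5)/(5 - 22))*a = ((-√(-3 + 5)/3)/(5 - 22))*40 = ((-√2/3)/(-17))*40 = -(-1)*√2/51*40 = (√2/51)*40 = 40*√2/51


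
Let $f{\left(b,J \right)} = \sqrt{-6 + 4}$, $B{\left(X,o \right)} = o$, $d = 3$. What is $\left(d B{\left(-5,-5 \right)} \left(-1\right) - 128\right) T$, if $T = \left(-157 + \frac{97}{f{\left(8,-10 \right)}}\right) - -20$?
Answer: $15481 + \frac{10961 i \sqrt{2}}{2} \approx 15481.0 + 7750.6 i$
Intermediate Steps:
$f{\left(b,J \right)} = i \sqrt{2}$ ($f{\left(b,J \right)} = \sqrt{-2} = i \sqrt{2}$)
$T = -137 - \frac{97 i \sqrt{2}}{2}$ ($T = \left(-157 + \frac{97}{i \sqrt{2}}\right) - -20 = \left(-157 + 97 \left(- \frac{i \sqrt{2}}{2}\right)\right) + 20 = \left(-157 - \frac{97 i \sqrt{2}}{2}\right) + 20 = -137 - \frac{97 i \sqrt{2}}{2} \approx -137.0 - 68.589 i$)
$\left(d B{\left(-5,-5 \right)} \left(-1\right) - 128\right) T = \left(3 \left(-5\right) \left(-1\right) - 128\right) \left(-137 - \frac{97 i \sqrt{2}}{2}\right) = \left(\left(-15\right) \left(-1\right) - 128\right) \left(-137 - \frac{97 i \sqrt{2}}{2}\right) = \left(15 - 128\right) \left(-137 - \frac{97 i \sqrt{2}}{2}\right) = - 113 \left(-137 - \frac{97 i \sqrt{2}}{2}\right) = 15481 + \frac{10961 i \sqrt{2}}{2}$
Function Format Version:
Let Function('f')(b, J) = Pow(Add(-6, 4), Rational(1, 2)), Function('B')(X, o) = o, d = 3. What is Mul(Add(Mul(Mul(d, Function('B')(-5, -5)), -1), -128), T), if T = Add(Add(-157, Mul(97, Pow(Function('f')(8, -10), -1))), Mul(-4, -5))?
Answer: Add(15481, Mul(Rational(10961, 2), I, Pow(2, Rational(1, 2)))) ≈ Add(15481., Mul(7750.6, I))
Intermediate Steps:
Function('f')(b, J) = Mul(I, Pow(2, Rational(1, 2))) (Function('f')(b, J) = Pow(-2, Rational(1, 2)) = Mul(I, Pow(2, Rational(1, 2))))
T = Add(-137, Mul(Rational(-97, 2), I, Pow(2, Rational(1, 2)))) (T = Add(Add(-157, Mul(97, Pow(Mul(I, Pow(2, Rational(1, 2))), -1))), Mul(-4, -5)) = Add(Add(-157, Mul(97, Mul(Rational(-1, 2), I, Pow(2, Rational(1, 2))))), 20) = Add(Add(-157, Mul(Rational(-97, 2), I, Pow(2, Rational(1, 2)))), 20) = Add(-137, Mul(Rational(-97, 2), I, Pow(2, Rational(1, 2)))) ≈ Add(-137.00, Mul(-68.589, I)))
Mul(Add(Mul(Mul(d, Function('B')(-5, -5)), -1), -128), T) = Mul(Add(Mul(Mul(3, -5), -1), -128), Add(-137, Mul(Rational(-97, 2), I, Pow(2, Rational(1, 2))))) = Mul(Add(Mul(-15, -1), -128), Add(-137, Mul(Rational(-97, 2), I, Pow(2, Rational(1, 2))))) = Mul(Add(15, -128), Add(-137, Mul(Rational(-97, 2), I, Pow(2, Rational(1, 2))))) = Mul(-113, Add(-137, Mul(Rational(-97, 2), I, Pow(2, Rational(1, 2))))) = Add(15481, Mul(Rational(10961, 2), I, Pow(2, Rational(1, 2))))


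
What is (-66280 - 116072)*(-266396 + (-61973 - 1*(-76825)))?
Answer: 45869551488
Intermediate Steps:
(-66280 - 116072)*(-266396 + (-61973 - 1*(-76825))) = -182352*(-266396 + (-61973 + 76825)) = -182352*(-266396 + 14852) = -182352*(-251544) = 45869551488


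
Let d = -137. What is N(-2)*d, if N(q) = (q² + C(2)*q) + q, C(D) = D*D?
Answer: 822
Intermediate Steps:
C(D) = D²
N(q) = q² + 5*q (N(q) = (q² + 2²*q) + q = (q² + 4*q) + q = q² + 5*q)
N(-2)*d = -2*(5 - 2)*(-137) = -2*3*(-137) = -6*(-137) = 822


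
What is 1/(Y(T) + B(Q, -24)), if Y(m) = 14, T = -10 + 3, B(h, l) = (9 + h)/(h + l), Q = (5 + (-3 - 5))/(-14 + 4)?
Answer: 79/1075 ≈ 0.073488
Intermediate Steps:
Q = 3/10 (Q = (5 - 8)/(-10) = -3*(-⅒) = 3/10 ≈ 0.30000)
B(h, l) = (9 + h)/(h + l)
T = -7
1/(Y(T) + B(Q, -24)) = 1/(14 + (9 + 3/10)/(3/10 - 24)) = 1/(14 + (93/10)/(-237/10)) = 1/(14 - 10/237*93/10) = 1/(14 - 31/79) = 1/(1075/79) = 79/1075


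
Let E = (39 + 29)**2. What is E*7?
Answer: 32368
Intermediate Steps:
E = 4624 (E = 68**2 = 4624)
E*7 = 4624*7 = 32368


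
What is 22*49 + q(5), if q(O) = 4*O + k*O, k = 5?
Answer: 1123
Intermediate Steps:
q(O) = 9*O (q(O) = 4*O + 5*O = 9*O)
22*49 + q(5) = 22*49 + 9*5 = 1078 + 45 = 1123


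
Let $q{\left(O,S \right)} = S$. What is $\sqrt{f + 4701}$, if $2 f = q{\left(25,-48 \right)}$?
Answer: $\sqrt{4677} \approx 68.389$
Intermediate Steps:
$f = -24$ ($f = \frac{1}{2} \left(-48\right) = -24$)
$\sqrt{f + 4701} = \sqrt{-24 + 4701} = \sqrt{4677}$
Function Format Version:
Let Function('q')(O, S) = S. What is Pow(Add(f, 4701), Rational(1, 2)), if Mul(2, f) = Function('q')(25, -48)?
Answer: Pow(4677, Rational(1, 2)) ≈ 68.389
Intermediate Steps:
f = -24 (f = Mul(Rational(1, 2), -48) = -24)
Pow(Add(f, 4701), Rational(1, 2)) = Pow(Add(-24, 4701), Rational(1, 2)) = Pow(4677, Rational(1, 2))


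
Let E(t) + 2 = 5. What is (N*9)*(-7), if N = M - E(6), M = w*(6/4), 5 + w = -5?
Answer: 1134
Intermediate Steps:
E(t) = 3 (E(t) = -2 + 5 = 3)
w = -10 (w = -5 - 5 = -10)
M = -15 (M = -60/4 = -10*3/2 = -15)
N = -18 (N = -15 - 1*3 = -15 - 3 = -18)
(N*9)*(-7) = -18*9*(-7) = -162*(-7) = 1134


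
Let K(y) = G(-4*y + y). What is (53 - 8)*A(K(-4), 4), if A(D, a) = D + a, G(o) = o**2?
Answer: 6660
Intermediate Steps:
K(y) = 9*y**2 (K(y) = (-4*y + y)**2 = (-3*y)**2 = 9*y**2)
(53 - 8)*A(K(-4), 4) = (53 - 8)*(9*(-4)**2 + 4) = 45*(9*16 + 4) = 45*(144 + 4) = 45*148 = 6660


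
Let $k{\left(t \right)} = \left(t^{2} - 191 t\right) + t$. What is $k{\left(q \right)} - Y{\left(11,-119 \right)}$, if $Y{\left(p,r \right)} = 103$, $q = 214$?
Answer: $5033$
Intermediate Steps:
$k{\left(t \right)} = t^{2} - 190 t$
$k{\left(q \right)} - Y{\left(11,-119 \right)} = 214 \left(-190 + 214\right) - 103 = 214 \cdot 24 - 103 = 5136 - 103 = 5033$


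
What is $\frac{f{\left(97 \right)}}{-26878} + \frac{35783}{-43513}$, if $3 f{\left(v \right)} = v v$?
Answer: $- \frac{3294740239}{3508627242} \approx -0.93904$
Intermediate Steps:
$f{\left(v \right)} = \frac{v^{2}}{3}$ ($f{\left(v \right)} = \frac{v v}{3} = \frac{v^{2}}{3}$)
$\frac{f{\left(97 \right)}}{-26878} + \frac{35783}{-43513} = \frac{\frac{1}{3} \cdot 97^{2}}{-26878} + \frac{35783}{-43513} = \frac{1}{3} \cdot 9409 \left(- \frac{1}{26878}\right) + 35783 \left(- \frac{1}{43513}\right) = \frac{9409}{3} \left(- \frac{1}{26878}\right) - \frac{35783}{43513} = - \frac{9409}{80634} - \frac{35783}{43513} = - \frac{3294740239}{3508627242}$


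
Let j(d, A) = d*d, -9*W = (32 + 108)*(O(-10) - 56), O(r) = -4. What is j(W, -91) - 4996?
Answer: 7795036/9 ≈ 8.6612e+5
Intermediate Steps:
W = 2800/3 (W = -(32 + 108)*(-4 - 56)/9 = -140*(-60)/9 = -1/9*(-8400) = 2800/3 ≈ 933.33)
j(d, A) = d**2
j(W, -91) - 4996 = (2800/3)**2 - 4996 = 7840000/9 - 4996 = 7795036/9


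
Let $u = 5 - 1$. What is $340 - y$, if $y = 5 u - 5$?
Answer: $325$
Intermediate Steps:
$u = 4$ ($u = 5 - 1 = 4$)
$y = 15$ ($y = 5 \cdot 4 - 5 = 20 - 5 = 15$)
$340 - y = 340 - 15 = 325$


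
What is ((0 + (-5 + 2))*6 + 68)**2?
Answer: 2500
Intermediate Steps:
((0 + (-5 + 2))*6 + 68)**2 = ((0 - 3)*6 + 68)**2 = (-3*6 + 68)**2 = (-18 + 68)**2 = 50**2 = 2500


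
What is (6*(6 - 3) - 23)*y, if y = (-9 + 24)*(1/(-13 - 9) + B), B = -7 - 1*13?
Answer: 33075/22 ≈ 1503.4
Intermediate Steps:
B = -20 (B = -7 - 13 = -20)
y = -6615/22 (y = (-9 + 24)*(1/(-13 - 9) - 20) = 15*(1/(-22) - 20) = 15*(-1/22 - 20) = 15*(-441/22) = -6615/22 ≈ -300.68)
(6*(6 - 3) - 23)*y = (6*(6 - 3) - 23)*(-6615/22) = (6*3 - 23)*(-6615/22) = (18 - 23)*(-6615/22) = -5*(-6615/22) = 33075/22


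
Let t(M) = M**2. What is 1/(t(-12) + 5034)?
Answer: 1/5178 ≈ 0.00019312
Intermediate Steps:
1/(t(-12) + 5034) = 1/((-12)**2 + 5034) = 1/(144 + 5034) = 1/5178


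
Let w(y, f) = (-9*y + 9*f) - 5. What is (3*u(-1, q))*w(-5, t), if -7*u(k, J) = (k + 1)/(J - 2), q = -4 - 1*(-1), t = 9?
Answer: 0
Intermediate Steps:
w(y, f) = -5 - 9*y + 9*f
q = -3 (q = -4 + 1 = -3)
u(k, J) = -(1 + k)/(7*(-2 + J)) (u(k, J) = -(k + 1)/(7*(J - 2)) = -(1 + k)/(7*(-2 + J)))
(3*u(-1, q))*w(-5, t) = (3*((-1 - 1*(-1))/(7*(-2 - 3))))*(-5 - 9*(-5) + 9*9) = (3*((⅐)*(-1 + 1)/(-5)))*(-5 + 45 + 81) = (3*((⅐)*(-⅕)*0))*121 = (3*0)*121 = 0*121 = 0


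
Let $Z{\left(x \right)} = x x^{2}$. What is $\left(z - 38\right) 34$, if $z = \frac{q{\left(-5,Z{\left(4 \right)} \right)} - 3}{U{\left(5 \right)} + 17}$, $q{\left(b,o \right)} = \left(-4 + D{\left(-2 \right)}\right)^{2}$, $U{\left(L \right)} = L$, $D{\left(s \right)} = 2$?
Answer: $- \frac{14195}{11} \approx -1290.5$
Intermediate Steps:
$Z{\left(x \right)} = x^{3}$
$q{\left(b,o \right)} = 4$ ($q{\left(b,o \right)} = \left(-4 + 2\right)^{2} = \left(-2\right)^{2} = 4$)
$z = \frac{1}{22}$ ($z = \frac{4 - 3}{5 + 17} = 1 \cdot \frac{1}{22} = \frac{1}{22} \approx 0.045455$)
$\left(z - 38\right) 34 = \left(\frac{1}{22} - 38\right) 34 = \left(- \frac{835}{22}\right) 34 = - \frac{14195}{11}$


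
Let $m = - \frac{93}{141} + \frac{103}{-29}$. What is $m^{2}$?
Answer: $\frac{32947600}{1857769} \approx 17.735$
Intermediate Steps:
$m = - \frac{5740}{1363}$ ($m = \left(-93\right) \frac{1}{141} + 103 \left(- \frac{1}{29}\right) = - \frac{31}{47} - \frac{103}{29} = - \frac{5740}{1363} \approx -4.2113$)
$m^{2} = \left(- \frac{5740}{1363}\right)^{2} = \frac{32947600}{1857769}$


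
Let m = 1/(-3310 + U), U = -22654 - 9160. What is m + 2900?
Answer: 101859599/35124 ≈ 2900.0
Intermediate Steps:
U = -31814
m = -1/35124 (m = 1/(-3310 - 31814) = 1/(-35124) = -1/35124 ≈ -2.8471e-5)
m + 2900 = -1/35124 + 2900 = 101859599/35124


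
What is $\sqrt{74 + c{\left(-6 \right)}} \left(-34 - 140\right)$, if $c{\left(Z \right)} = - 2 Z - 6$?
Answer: $- 696 \sqrt{5} \approx -1556.3$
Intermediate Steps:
$c{\left(Z \right)} = -6 - 2 Z$
$\sqrt{74 + c{\left(-6 \right)}} \left(-34 - 140\right) = \sqrt{74 - -6} \left(-34 - 140\right) = \sqrt{74 + \left(-6 + 12\right)} \left(-174\right) = \sqrt{74 + 6} \left(-174\right) = \sqrt{80} \left(-174\right) = 4 \sqrt{5} \left(-174\right) = - 696 \sqrt{5}$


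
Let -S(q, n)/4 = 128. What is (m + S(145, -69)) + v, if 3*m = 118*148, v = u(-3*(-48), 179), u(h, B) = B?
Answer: 16465/3 ≈ 5488.3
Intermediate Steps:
S(q, n) = -512 (S(q, n) = -4*128 = -512)
v = 179
m = 17464/3 (m = (118*148)/3 = (⅓)*17464 = 17464/3 ≈ 5821.3)
(m + S(145, -69)) + v = (17464/3 - 512) + 179 = 15928/3 + 179 = 16465/3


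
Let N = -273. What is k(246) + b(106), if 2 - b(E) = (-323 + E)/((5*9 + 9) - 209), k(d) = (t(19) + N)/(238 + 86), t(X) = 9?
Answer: -29/135 ≈ -0.21481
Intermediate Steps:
k(d) = -22/27 (k(d) = (9 - 273)/(238 + 86) = -264/324 = -264*1/324 = -22/27)
b(E) = -13/155 + E/155 (b(E) = 2 - (-323 + E)/((5*9 + 9) - 209) = 2 - (-323 + E)/((45 + 9) - 209) = 2 - (-323 + E)/(54 - 209) = 2 - (-323 + E)/(-155) = 2 - (-323 + E)*(-1)/155 = 2 - (323/155 - E/155) = 2 + (-323/155 + E/155) = -13/155 + E/155)
k(246) + b(106) = -22/27 + (-13/155 + (1/155)*106) = -22/27 + (-13/155 + 106/155) = -22/27 + ⅗ = -29/135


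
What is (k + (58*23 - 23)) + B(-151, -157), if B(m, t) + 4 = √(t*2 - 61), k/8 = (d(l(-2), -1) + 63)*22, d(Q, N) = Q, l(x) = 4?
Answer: 13099 + 5*I*√15 ≈ 13099.0 + 19.365*I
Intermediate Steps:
k = 11792 (k = 8*((4 + 63)*22) = 8*(67*22) = 8*1474 = 11792)
B(m, t) = -4 + √(-61 + 2*t) (B(m, t) = -4 + √(t*2 - 61) = -4 + √(2*t - 61) = -4 + √(-61 + 2*t))
(k + (58*23 - 23)) + B(-151, -157) = (11792 + (58*23 - 23)) + (-4 + √(-61 + 2*(-157))) = (11792 + (1334 - 23)) + (-4 + √(-61 - 314)) = (11792 + 1311) + (-4 + √(-375)) = 13103 + (-4 + 5*I*√15) = 13099 + 5*I*√15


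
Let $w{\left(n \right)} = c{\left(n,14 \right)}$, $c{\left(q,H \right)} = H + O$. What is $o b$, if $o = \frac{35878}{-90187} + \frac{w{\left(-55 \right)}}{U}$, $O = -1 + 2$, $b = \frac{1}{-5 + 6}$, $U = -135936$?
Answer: $- \frac{1626154871}{4086553344} \approx -0.39793$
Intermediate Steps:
$b = 1$ ($b = 1^{-1} = 1$)
$O = 1$
$c{\left(q,H \right)} = 1 + H$ ($c{\left(q,H \right)} = H + 1 = 1 + H$)
$w{\left(n \right)} = 15$ ($w{\left(n \right)} = 1 + 14 = 15$)
$o = - \frac{1626154871}{4086553344}$ ($o = \frac{35878}{-90187} + \frac{15}{-135936} = 35878 \left(- \frac{1}{90187}\right) + 15 \left(- \frac{1}{135936}\right) = - \frac{35878}{90187} - \frac{5}{45312} = - \frac{1626154871}{4086553344} \approx -0.39793$)
$o b = \left(- \frac{1626154871}{4086553344}\right) 1 = - \frac{1626154871}{4086553344}$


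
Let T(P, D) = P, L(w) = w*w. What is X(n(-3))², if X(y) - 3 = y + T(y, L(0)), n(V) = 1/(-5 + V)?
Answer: 121/16 ≈ 7.5625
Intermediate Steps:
L(w) = w²
X(y) = 3 + 2*y (X(y) = 3 + (y + y) = 3 + 2*y)
X(n(-3))² = (3 + 2/(-5 - 3))² = (3 + 2/(-8))² = (3 + 2*(-⅛))² = (3 - ¼)² = (11/4)² = 121/16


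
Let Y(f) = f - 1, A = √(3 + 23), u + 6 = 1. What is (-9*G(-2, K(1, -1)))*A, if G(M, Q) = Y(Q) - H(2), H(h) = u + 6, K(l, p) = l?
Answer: 9*√26 ≈ 45.891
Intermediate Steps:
u = -5 (u = -6 + 1 = -5)
A = √26 ≈ 5.0990
Y(f) = -1 + f
H(h) = 1 (H(h) = -5 + 6 = 1)
G(M, Q) = -2 + Q (G(M, Q) = (-1 + Q) - 1*1 = (-1 + Q) - 1 = -2 + Q)
(-9*G(-2, K(1, -1)))*A = (-9*(-2 + 1))*√26 = (-9*(-1))*√26 = 9*√26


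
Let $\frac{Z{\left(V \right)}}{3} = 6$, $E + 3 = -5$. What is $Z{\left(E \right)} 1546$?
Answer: $27828$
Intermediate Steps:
$E = -8$ ($E = -3 - 5 = -8$)
$Z{\left(V \right)} = 18$ ($Z{\left(V \right)} = 3 \cdot 6 = 18$)
$Z{\left(E \right)} 1546 = 18 \cdot 1546 = 27828$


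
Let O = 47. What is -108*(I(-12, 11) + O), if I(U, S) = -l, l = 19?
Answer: -3024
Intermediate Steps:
I(U, S) = -19 (I(U, S) = -1*19 = -19)
-108*(I(-12, 11) + O) = -108*(-19 + 47) = -108*28 = -3024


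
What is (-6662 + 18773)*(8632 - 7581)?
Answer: 12728661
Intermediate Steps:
(-6662 + 18773)*(8632 - 7581) = 12111*1051 = 12728661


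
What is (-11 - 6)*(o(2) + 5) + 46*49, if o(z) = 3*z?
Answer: 2067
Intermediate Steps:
(-11 - 6)*(o(2) + 5) + 46*49 = (-11 - 6)*(3*2 + 5) + 46*49 = -17*(6 + 5) + 2254 = -17*11 + 2254 = -187 + 2254 = 2067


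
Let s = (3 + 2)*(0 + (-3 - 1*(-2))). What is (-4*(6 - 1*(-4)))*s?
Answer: 200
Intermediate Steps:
s = -5 (s = 5*(0 + (-3 + 2)) = 5*(0 - 1) = 5*(-1) = -5)
(-4*(6 - 1*(-4)))*s = -4*(6 - 1*(-4))*(-5) = -4*(6 + 4)*(-5) = -4*10*(-5) = -40*(-5) = 200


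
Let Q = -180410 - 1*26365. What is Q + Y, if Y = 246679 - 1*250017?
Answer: -210113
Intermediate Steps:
Q = -206775 (Q = -180410 - 26365 = -206775)
Y = -3338 (Y = 246679 - 250017 = -3338)
Q + Y = -206775 - 3338 = -210113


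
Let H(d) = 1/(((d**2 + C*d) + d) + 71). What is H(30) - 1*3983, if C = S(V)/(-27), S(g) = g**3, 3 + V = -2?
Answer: -40861588/10259 ≈ -3983.0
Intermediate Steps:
V = -5 (V = -3 - 2 = -5)
C = 125/27 (C = (-5)**3/(-27) = -125*(-1/27) = 125/27 ≈ 4.6296)
H(d) = 1/(71 + d**2 + 152*d/27) (H(d) = 1/(((d**2 + 125*d/27) + d) + 71) = 1/((d**2 + 152*d/27) + 71) = 1/(71 + d**2 + 152*d/27))
H(30) - 1*3983 = 27/(1917 + 27*30**2 + 152*30) - 1*3983 = 27/(1917 + 27*900 + 4560) - 3983 = 27/(1917 + 24300 + 4560) - 3983 = 27/30777 - 3983 = 27*(1/30777) - 3983 = 9/10259 - 3983 = -40861588/10259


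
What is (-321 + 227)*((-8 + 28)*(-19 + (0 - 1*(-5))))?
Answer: 26320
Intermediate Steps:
(-321 + 227)*((-8 + 28)*(-19 + (0 - 1*(-5)))) = -1880*(-19 + (0 + 5)) = -1880*(-19 + 5) = -1880*(-14) = -94*(-280) = 26320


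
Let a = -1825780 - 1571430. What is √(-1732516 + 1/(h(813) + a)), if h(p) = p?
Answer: I*√19985460115842294641/3396397 ≈ 1316.3*I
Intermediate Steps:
a = -3397210
√(-1732516 + 1/(h(813) + a)) = √(-1732516 + 1/(813 - 3397210)) = √(-1732516 + 1/(-3396397)) = √(-1732516 - 1/3396397) = √(-5884312144853/3396397) = I*√19985460115842294641/3396397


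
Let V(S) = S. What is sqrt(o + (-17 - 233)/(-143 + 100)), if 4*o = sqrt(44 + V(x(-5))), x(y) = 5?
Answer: sqrt(55943)/86 ≈ 2.7503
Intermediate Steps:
o = 7/4 (o = sqrt(44 + 5)/4 = sqrt(49)/4 = (1/4)*7 = 7/4 ≈ 1.7500)
sqrt(o + (-17 - 233)/(-143 + 100)) = sqrt(7/4 + (-17 - 233)/(-143 + 100)) = sqrt(7/4 - 250/(-43)) = sqrt(7/4 - 250*(-1/43)) = sqrt(7/4 + 250/43) = sqrt(1301/172) = sqrt(55943)/86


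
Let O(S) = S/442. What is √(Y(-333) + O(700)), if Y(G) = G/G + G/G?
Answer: 6*√4862/221 ≈ 1.8931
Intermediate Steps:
O(S) = S/442 (O(S) = S*(1/442) = S/442)
Y(G) = 2 (Y(G) = 1 + 1 = 2)
√(Y(-333) + O(700)) = √(2 + (1/442)*700) = √(2 + 350/221) = √(792/221) = 6*√4862/221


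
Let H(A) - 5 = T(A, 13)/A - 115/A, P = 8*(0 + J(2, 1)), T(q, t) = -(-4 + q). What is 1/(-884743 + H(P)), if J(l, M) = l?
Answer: -16/14155935 ≈ -1.1303e-6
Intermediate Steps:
T(q, t) = 4 - q
P = 16 (P = 8*(0 + 2) = 8*2 = 16)
H(A) = 5 - 115/A + (4 - A)/A (H(A) = 5 + ((4 - A)/A - 115/A) = 5 + (-115/A + (4 - A)/A) = 5 - 115/A + (4 - A)/A)
1/(-884743 + H(P)) = 1/(-884743 + (4 - 111/16)) = 1/(-884743 - 47/16) = 1/(-14155935/16) = -16/14155935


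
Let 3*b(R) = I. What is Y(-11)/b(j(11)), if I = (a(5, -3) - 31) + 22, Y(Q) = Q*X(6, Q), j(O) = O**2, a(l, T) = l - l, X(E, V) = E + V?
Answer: -55/3 ≈ -18.333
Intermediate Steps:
a(l, T) = 0
Y(Q) = Q*(6 + Q)
I = -9 (I = (0 - 31) + 22 = -31 + 22 = -9)
b(R) = -3 (b(R) = (1/3)*(-9) = -3)
Y(-11)/b(j(11)) = -11*(6 - 11)/(-3) = -11*(-5)*(-1/3) = 55*(-1/3) = -55/3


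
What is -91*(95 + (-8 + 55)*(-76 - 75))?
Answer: 637182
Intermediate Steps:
-91*(95 + (-8 + 55)*(-76 - 75)) = -91*(95 + 47*(-151)) = -91*(95 - 7097) = -91*(-7002) = 637182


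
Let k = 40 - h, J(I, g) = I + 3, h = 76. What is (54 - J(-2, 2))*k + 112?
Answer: -1796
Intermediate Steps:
J(I, g) = 3 + I
k = -36 (k = 40 - 1*76 = 40 - 76 = -36)
(54 - J(-2, 2))*k + 112 = (54 - (3 - 2))*(-36) + 112 = (54 - 1*1)*(-36) + 112 = (54 - 1)*(-36) + 112 = 53*(-36) + 112 = -1908 + 112 = -1796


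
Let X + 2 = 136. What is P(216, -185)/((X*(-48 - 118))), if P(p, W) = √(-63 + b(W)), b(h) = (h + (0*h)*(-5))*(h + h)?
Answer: -√68387/22244 ≈ -0.011756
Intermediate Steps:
X = 134 (X = -2 + 136 = 134)
b(h) = 2*h² (b(h) = (h + 0*(-5))*(2*h) = (h + 0)*(2*h) = h*(2*h) = 2*h²)
P(p, W) = √(-63 + 2*W²)
P(216, -185)/((X*(-48 - 118))) = √(-63 + 2*(-185)²)/((134*(-48 - 118))) = √(-63 + 2*34225)/((134*(-166))) = √(-63 + 68450)/(-22244) = √68387*(-1/22244) = -√68387/22244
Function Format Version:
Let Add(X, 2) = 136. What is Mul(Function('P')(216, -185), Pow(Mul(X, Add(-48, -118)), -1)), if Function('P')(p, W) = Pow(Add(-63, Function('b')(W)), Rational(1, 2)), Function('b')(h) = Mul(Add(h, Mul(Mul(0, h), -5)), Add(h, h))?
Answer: Mul(Rational(-1, 22244), Pow(68387, Rational(1, 2))) ≈ -0.011756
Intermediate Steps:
X = 134 (X = Add(-2, 136) = 134)
Function('b')(h) = Mul(2, Pow(h, 2)) (Function('b')(h) = Mul(Add(h, Mul(0, -5)), Mul(2, h)) = Mul(Add(h, 0), Mul(2, h)) = Mul(h, Mul(2, h)) = Mul(2, Pow(h, 2)))
Function('P')(p, W) = Pow(Add(-63, Mul(2, Pow(W, 2))), Rational(1, 2))
Mul(Function('P')(216, -185), Pow(Mul(X, Add(-48, -118)), -1)) = Mul(Pow(Add(-63, Mul(2, Pow(-185, 2))), Rational(1, 2)), Pow(Mul(134, Add(-48, -118)), -1)) = Mul(Pow(Add(-63, Mul(2, 34225)), Rational(1, 2)), Pow(Mul(134, -166), -1)) = Mul(Pow(Add(-63, 68450), Rational(1, 2)), Pow(-22244, -1)) = Mul(Pow(68387, Rational(1, 2)), Rational(-1, 22244)) = Mul(Rational(-1, 22244), Pow(68387, Rational(1, 2)))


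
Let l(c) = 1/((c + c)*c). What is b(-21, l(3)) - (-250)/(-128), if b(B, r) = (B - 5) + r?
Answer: -16069/576 ≈ -27.898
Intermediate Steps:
l(c) = 1/(2*c**2) (l(c) = 1/(((2*c))*c) = (1/(2*c))/c = 1/(2*c**2))
b(B, r) = -5 + B + r (b(B, r) = (-5 + B) + r = -5 + B + r)
b(-21, l(3)) - (-250)/(-128) = (-5 - 21 + (1/2)/3**2) - (-250)/(-128) = (-5 - 21 + (1/2)*(1/9)) - (-250)*(-1)/128 = (-5 - 21 + 1/18) - 1*125/64 = -467/18 - 125/64 = -16069/576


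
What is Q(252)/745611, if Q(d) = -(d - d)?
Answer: 0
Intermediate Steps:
Q(d) = 0 (Q(d) = -1*0 = 0)
Q(252)/745611 = 0/745611 = 0*(1/745611) = 0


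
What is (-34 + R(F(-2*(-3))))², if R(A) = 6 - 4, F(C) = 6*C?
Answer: 1024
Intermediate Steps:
R(A) = 2
(-34 + R(F(-2*(-3))))² = (-34 + 2)² = (-32)² = 1024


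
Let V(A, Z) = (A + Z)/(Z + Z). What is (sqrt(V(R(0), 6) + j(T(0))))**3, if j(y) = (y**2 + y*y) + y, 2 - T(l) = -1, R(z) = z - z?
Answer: 43*sqrt(86)/4 ≈ 99.691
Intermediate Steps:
R(z) = 0
V(A, Z) = (A + Z)/(2*Z) (V(A, Z) = (A + Z)/((2*Z)) = (A + Z)*(1/(2*Z)) = (A + Z)/(2*Z))
T(l) = 3 (T(l) = 2 - 1*(-1) = 2 + 1 = 3)
j(y) = y + 2*y**2 (j(y) = (y**2 + y**2) + y = 2*y**2 + y = y + 2*y**2)
(sqrt(V(R(0), 6) + j(T(0))))**3 = (sqrt((1/2)*(0 + 6)/6 + 3*(1 + 2*3)))**3 = (sqrt((1/2)*(1/6)*6 + 3*(1 + 6)))**3 = (sqrt(1/2 + 3*7))**3 = (sqrt(1/2 + 21))**3 = (sqrt(43/2))**3 = (sqrt(86)/2)**3 = 43*sqrt(86)/4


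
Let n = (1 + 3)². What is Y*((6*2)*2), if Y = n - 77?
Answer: -1464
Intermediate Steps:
n = 16 (n = 4² = 16)
Y = -61 (Y = 16 - 77 = -61)
Y*((6*2)*2) = -61*6*2*2 = -732*2 = -61*24 = -1464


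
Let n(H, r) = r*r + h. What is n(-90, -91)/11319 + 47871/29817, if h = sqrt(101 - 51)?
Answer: 1788586/765303 + 5*sqrt(2)/11319 ≈ 2.3377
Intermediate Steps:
h = 5*sqrt(2) (h = sqrt(50) = 5*sqrt(2) ≈ 7.0711)
n(H, r) = r**2 + 5*sqrt(2) (n(H, r) = r*r + 5*sqrt(2) = r**2 + 5*sqrt(2))
n(-90, -91)/11319 + 47871/29817 = ((-91)**2 + 5*sqrt(2))/11319 + 47871/29817 = (8281 + 5*sqrt(2))*(1/11319) + 47871*(1/29817) = (169/231 + 5*sqrt(2)/11319) + 5319/3313 = 1788586/765303 + 5*sqrt(2)/11319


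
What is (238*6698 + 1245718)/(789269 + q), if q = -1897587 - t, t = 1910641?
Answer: -2839842/3018959 ≈ -0.94067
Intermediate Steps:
q = -3808228 (q = -1897587 - 1*1910641 = -1897587 - 1910641 = -3808228)
(238*6698 + 1245718)/(789269 + q) = (238*6698 + 1245718)/(789269 - 3808228) = (1594124 + 1245718)/(-3018959) = 2839842*(-1/3018959) = -2839842/3018959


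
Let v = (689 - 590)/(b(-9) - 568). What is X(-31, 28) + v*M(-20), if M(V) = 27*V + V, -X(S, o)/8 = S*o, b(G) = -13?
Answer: 584272/83 ≈ 7039.4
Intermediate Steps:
X(S, o) = -8*S*o
v = -99/581 (v = (689 - 590)/(-13 - 568) = 99/(-581) = 99*(-1/581) = -99/581 ≈ -0.17040)
M(V) = 28*V
X(-31, 28) + v*M(-20) = -8*(-31)*28 - 396*(-20)/83 = 6944 - 99/581*(-560) = 6944 + 7920/83 = 584272/83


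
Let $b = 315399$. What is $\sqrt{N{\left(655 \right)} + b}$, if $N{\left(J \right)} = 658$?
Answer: $\sqrt{316057} \approx 562.19$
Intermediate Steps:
$\sqrt{N{\left(655 \right)} + b} = \sqrt{658 + 315399} = \sqrt{316057}$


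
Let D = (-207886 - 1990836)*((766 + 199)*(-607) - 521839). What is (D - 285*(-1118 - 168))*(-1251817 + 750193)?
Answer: -1221600744347077872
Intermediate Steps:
D = 2435291294868 (D = -2198722*(965*(-607) - 521839) = -2198722*(-585755 - 521839) = -2198722*(-1107594) = 2435291294868)
(D - 285*(-1118 - 168))*(-1251817 + 750193) = (2435291294868 - 285*(-1118 - 168))*(-1251817 + 750193) = (2435291294868 - 285*(-1286))*(-501624) = (2435291294868 + 366510)*(-501624) = 2435291661378*(-501624) = -1221600744347077872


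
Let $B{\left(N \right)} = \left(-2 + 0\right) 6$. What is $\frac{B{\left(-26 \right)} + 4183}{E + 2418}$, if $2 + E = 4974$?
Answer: $\frac{4171}{7390} \approx 0.56441$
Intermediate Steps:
$E = 4972$ ($E = -2 + 4974 = 4972$)
$B{\left(N \right)} = -12$ ($B{\left(N \right)} = \left(-2\right) 6 = -12$)
$\frac{B{\left(-26 \right)} + 4183}{E + 2418} = \frac{-12 + 4183}{4972 + 2418} = \frac{4171}{7390}$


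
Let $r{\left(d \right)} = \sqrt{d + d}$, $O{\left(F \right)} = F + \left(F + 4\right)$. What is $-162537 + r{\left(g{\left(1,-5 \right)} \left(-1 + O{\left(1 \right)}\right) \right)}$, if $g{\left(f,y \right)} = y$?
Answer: $-162537 + 5 i \sqrt{2} \approx -1.6254 \cdot 10^{5} + 7.0711 i$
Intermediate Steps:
$O{\left(F \right)} = 4 + 2 F$ ($O{\left(F \right)} = F + \left(4 + F\right) = 4 + 2 F$)
$r{\left(d \right)} = \sqrt{2} \sqrt{d}$ ($r{\left(d \right)} = \sqrt{2 d} = \sqrt{2} \sqrt{d}$)
$-162537 + r{\left(g{\left(1,-5 \right)} \left(-1 + O{\left(1 \right)}\right) \right)} = -162537 + \sqrt{2} \sqrt{- 5 \left(-1 + \left(4 + 2 \cdot 1\right)\right)} = -162537 + \sqrt{2} \sqrt{- 5 \left(-1 + \left(4 + 2\right)\right)} = -162537 + \sqrt{2} \sqrt{- 5 \left(-1 + 6\right)} = -162537 + \sqrt{2} \sqrt{\left(-5\right) 5} = -162537 + \sqrt{2} \sqrt{-25} = -162537 + \sqrt{2} \cdot 5 i = -162537 + 5 i \sqrt{2}$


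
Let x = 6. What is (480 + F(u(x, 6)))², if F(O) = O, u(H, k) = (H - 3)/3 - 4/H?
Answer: 2076481/9 ≈ 2.3072e+5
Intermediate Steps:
u(H, k) = -1 - 4/H + H/3 (u(H, k) = (-3 + H)*(⅓) - 4/H = (-1 + H/3) - 4/H = -1 - 4/H + H/3)
(480 + F(u(x, 6)))² = (480 + (-1 - 4/6 + (⅓)*6))² = (480 + (-1 - 4*⅙ + 2))² = (480 + (-1 - ⅔ + 2))² = (480 + ⅓)² = (1441/3)² = 2076481/9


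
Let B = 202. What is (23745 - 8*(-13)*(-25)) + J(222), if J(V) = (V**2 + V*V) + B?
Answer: 119915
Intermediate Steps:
J(V) = 202 + 2*V**2 (J(V) = (V**2 + V*V) + 202 = (V**2 + V**2) + 202 = 2*V**2 + 202 = 202 + 2*V**2)
(23745 - 8*(-13)*(-25)) + J(222) = (23745 - 8*(-13)*(-25)) + (202 + 2*222**2) = (23745 + 104*(-25)) + (202 + 2*49284) = (23745 - 2600) + (202 + 98568) = 21145 + 98770 = 119915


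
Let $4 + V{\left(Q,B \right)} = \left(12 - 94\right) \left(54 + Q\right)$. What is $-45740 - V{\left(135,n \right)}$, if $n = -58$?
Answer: $-30238$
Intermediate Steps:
$V{\left(Q,B \right)} = -4432 - 82 Q$ ($V{\left(Q,B \right)} = -4 + \left(12 - 94\right) \left(54 + Q\right) = -4 - 82 \left(54 + Q\right) = -4 - \left(4428 + 82 Q\right) = -4432 - 82 Q$)
$-45740 - V{\left(135,n \right)} = -45740 - \left(-4432 - 11070\right) = -45740 - -15502 = -45740 + 15502 = -30238$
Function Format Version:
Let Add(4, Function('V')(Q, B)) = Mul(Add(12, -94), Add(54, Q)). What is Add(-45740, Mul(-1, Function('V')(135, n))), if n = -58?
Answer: -30238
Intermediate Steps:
Function('V')(Q, B) = Add(-4432, Mul(-82, Q)) (Function('V')(Q, B) = Add(-4, Mul(Add(12, -94), Add(54, Q))) = Add(-4, Mul(-82, Add(54, Q))) = Add(-4, Add(-4428, Mul(-82, Q))) = Add(-4432, Mul(-82, Q)))
Add(-45740, Mul(-1, Function('V')(135, n))) = Add(-45740, Mul(-1, Add(-4432, Mul(-82, 135)))) = Add(-45740, Mul(-1, Add(-4432, -11070))) = Add(-45740, Mul(-1, -15502)) = Add(-45740, 15502) = -30238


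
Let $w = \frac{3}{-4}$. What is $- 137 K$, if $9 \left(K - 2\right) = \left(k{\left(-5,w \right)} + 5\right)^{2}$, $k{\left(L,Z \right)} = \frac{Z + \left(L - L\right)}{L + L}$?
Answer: $- \frac{9591233}{14400} \approx -666.06$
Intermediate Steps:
$w = - \frac{3}{4}$ ($w = 3 \left(- \frac{1}{4}\right) = - \frac{3}{4} \approx -0.75$)
$k{\left(L,Z \right)} = \frac{Z}{2 L}$ ($k{\left(L,Z \right)} = \frac{Z + 0}{2 L} = Z \frac{1}{2 L} = \frac{Z}{2 L}$)
$K = \frac{70009}{14400}$ ($K = 2 + \frac{\left(\frac{1}{2} \left(- \frac{3}{4}\right) \frac{1}{-5} + 5\right)^{2}}{9} = 2 + \frac{\left(\frac{1}{2} \left(- \frac{3}{4}\right) \left(- \frac{1}{5}\right) + 5\right)^{2}}{9} = 2 + \frac{\left(\frac{3}{40} + 5\right)^{2}}{9} = 2 + \frac{\left(\frac{203}{40}\right)^{2}}{9} = 2 + \frac{1}{9} \cdot \frac{41209}{1600} = 2 + \frac{41209}{14400} = \frac{70009}{14400} \approx 4.8617$)
$- 137 K = \left(-137\right) \frac{70009}{14400} = - \frac{9591233}{14400}$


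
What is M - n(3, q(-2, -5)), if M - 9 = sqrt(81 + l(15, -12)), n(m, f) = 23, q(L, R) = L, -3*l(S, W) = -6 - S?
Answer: -14 + 2*sqrt(22) ≈ -4.6192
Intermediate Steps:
l(S, W) = 2 + S/3 (l(S, W) = -(-6 - S)/3 = 2 + S/3)
M = 9 + 2*sqrt(22) (M = 9 + sqrt(81 + (2 + (1/3)*15)) = 9 + sqrt(81 + (2 + 5)) = 9 + sqrt(81 + 7) = 9 + sqrt(88) = 9 + 2*sqrt(22) ≈ 18.381)
M - n(3, q(-2, -5)) = (9 + 2*sqrt(22)) - 1*23 = (9 + 2*sqrt(22)) - 23 = -14 + 2*sqrt(22)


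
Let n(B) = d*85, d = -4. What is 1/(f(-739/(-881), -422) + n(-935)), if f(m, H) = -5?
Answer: -1/345 ≈ -0.0028986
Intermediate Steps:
n(B) = -340 (n(B) = -4*85 = -340)
1/(f(-739/(-881), -422) + n(-935)) = 1/(-5 - 340) = 1/(-345) = -1/345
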